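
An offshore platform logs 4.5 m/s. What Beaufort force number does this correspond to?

4.5 m/s lies in the Beaufort 3 band (gentle breeze, 3.4–5.4 m/s).

Beaufort force 3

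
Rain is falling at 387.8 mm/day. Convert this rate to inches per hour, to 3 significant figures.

0.636 in/hour

387.8 mm/day × 0.0393701 in/mm × 0.0416667 day/hour = 0.636 in/hour.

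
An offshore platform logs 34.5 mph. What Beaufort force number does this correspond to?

34.5 mph = 15.4 m/s, which is Beaufort 7 (near gale, 13.9–17.1 m/s).

Beaufort force 7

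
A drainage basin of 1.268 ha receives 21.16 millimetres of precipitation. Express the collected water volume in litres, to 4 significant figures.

268300 litres

Area: 1.268 ha = 12680 m².
1 mm over 1 m² is 1 L, so volume = 21.16 × 12680 = 268308.8 L ≈ 268300 L.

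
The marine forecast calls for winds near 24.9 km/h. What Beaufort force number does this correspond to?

24.9 km/h = 6.9 m/s, which is Beaufort 4 (moderate breeze, 5.5–7.9 m/s).

Beaufort force 4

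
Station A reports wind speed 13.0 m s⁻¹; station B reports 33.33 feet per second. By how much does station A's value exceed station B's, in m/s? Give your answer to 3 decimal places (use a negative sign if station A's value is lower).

2.841 m/s

station B: 33.33 ft/s = 10.15898 m/s.
Difference: 13.00000 − 10.15898 = 2.841 m/s.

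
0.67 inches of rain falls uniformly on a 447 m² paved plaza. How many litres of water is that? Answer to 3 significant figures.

Depth: 0.67 in × 25.4 = 17.018 mm.
1 mm over 1 m² is 1 L, so volume = 17.018 × 447 = 7607.046 L ≈ 7610 L.

7610 litres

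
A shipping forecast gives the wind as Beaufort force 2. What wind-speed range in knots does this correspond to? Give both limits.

Beaufort 2 (light breeze) spans 4–6 knots.

4 to 6 kt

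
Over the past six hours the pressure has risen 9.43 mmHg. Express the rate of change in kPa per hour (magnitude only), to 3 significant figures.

0.210 kPa per hour

9.43 mmHg / 6 h × 0.133322 kPa/mmHg = 0.210 kPa/h.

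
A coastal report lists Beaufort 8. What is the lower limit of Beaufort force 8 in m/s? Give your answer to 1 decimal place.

17.2 m/s

Beaufort 8 (gale) spans 17.2–20.7 m/s.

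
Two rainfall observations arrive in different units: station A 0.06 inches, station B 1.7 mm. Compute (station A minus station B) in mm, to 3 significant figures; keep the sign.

station A: 0.06 in = 1.52400 mm.
Difference: 1.52400 − 1.70000 = -0.176 mm.

-0.176 mm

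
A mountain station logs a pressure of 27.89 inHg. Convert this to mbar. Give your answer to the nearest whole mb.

1 inHg = 33.8639 mb, so 27.89 × 33.8639 = 944 mb.

944 mb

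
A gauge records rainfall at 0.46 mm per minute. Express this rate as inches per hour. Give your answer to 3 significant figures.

1.09 in/hour

0.46 mm/minute × 0.0393701 in/mm × 60 minute/hour = 1.09 in/hour.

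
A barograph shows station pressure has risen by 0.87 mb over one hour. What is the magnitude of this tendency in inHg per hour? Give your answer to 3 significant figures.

0.0257 inHg per hour

0.87 mb / 1 h × 0.02953 inHg/mb = 0.0257 inHg/h.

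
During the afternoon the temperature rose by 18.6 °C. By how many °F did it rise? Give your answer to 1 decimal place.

33.5 °F

A change of 1 °C equals a change of 1.8 °F: Δ°F = 18.6 × 1.8 = 33.5 °F.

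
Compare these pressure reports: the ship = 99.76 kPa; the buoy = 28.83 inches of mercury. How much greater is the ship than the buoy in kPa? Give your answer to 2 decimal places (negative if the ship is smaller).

2.13 kPa

the buoy: 28.83 inHg = 97.6296 kPa.
Difference: 99.7600 − 97.6296 = 2.13 kPa.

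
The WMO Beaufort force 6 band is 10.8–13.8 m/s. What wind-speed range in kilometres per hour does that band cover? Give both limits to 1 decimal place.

10.8–13.8 m/s × 3.6 = 38.9–49.7 km/h.

38.9 to 49.7 km/h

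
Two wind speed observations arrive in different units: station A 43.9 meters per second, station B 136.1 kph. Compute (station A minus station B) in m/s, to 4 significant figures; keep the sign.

6.094 m/s

station B: 136.1 km/h = 37.80556 m/s.
Difference: 43.90000 − 37.80556 = 6.094 m/s.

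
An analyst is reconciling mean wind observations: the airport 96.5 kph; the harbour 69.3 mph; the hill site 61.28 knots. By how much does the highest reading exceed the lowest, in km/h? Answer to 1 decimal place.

17.0 km/h

the harbour: 69.3 mph = 111.528 km/h.
the hill site: 61.28 kt = 113.491 km/h.
Spread: 113.491 − 96.500 = 17.0 km/h.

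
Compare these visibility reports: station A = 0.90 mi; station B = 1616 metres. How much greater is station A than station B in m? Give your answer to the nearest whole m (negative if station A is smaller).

station A: 0.90 SM = 1448.41 m.
Difference: 1448.41 − 1616.00 = -168 m.

-168 m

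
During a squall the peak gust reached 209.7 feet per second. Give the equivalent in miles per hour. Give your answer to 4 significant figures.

143.0 mph

1 ft/s = 0.681818 mph, so 209.7 × 0.681818 = 143.0 mph.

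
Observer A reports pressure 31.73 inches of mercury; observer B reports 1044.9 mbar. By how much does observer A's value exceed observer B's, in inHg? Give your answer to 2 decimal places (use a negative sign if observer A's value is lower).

0.87 inHg

observer B: 1044.9 mb = 30.8559 inHg.
Difference: 31.7300 − 30.8559 = 0.87 inHg.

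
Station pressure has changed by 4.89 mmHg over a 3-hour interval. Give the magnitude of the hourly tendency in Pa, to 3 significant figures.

217 Pa per hour

4.89 mmHg / 3 h × 133.322 Pa/mmHg = 217 Pa/h.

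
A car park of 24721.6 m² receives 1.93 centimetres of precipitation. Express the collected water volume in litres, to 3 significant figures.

Depth: 1.93 cm × 10 = 19.3 mm.
1 mm over 1 m² is 1 L, so volume = 19.3 × 24721.6 = 477126.88 L ≈ 477000 L.

477000 litres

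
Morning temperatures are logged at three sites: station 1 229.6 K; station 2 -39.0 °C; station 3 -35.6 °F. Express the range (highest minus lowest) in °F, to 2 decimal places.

station 1: 229.6 K = -43.550 °C.
station 3: -35.6 °F = -37.556 °C.
Spread: (-37.556) − (-43.550) = 5.994 °C = 10.79 °F.

10.79 °F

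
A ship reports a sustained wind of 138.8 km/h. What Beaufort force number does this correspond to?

138.8 km/h = 38.6 m/s, which is Beaufort 12 (hurricane force, ≥32.7 m/s).

Beaufort force 12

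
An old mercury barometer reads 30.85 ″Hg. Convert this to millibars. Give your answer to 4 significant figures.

1 inHg = 33.8639 mb, so 30.85 × 33.8639 = 1045 mb.

1045 mb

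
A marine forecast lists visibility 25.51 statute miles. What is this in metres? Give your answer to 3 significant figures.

41100 m

1 SM = 1609.34 m, so 25.51 × 1609.34 = 41100 m.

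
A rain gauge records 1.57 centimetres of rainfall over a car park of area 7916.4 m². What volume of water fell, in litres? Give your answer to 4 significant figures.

Depth: 1.57 cm × 10 = 15.7 mm.
1 mm over 1 m² is 1 L, so volume = 15.7 × 7916.4 = 124287.48 L ≈ 124300 L.

124300 litres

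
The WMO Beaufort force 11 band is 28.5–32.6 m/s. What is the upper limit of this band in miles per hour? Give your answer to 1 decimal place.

28.5–32.6 m/s × 2.237 = 63.8–72.9 mph.

72.9 mph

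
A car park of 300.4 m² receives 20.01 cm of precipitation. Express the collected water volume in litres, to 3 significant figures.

Depth: 20.01 cm × 10 = 200.1 mm.
1 mm over 1 m² is 1 L, so volume = 200.1 × 300.4 = 60110.04 L ≈ 60100 L.

60100 litres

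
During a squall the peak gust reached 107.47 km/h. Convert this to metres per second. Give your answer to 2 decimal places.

29.85 m/s

1 km/h = 0.277778 m/s, so 107.47 × 0.277778 = 29.85 m/s.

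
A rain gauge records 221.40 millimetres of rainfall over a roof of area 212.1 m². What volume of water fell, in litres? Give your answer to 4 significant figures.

46960 litres

1 mm over 1 m² is 1 L, so volume = 221.4 × 212.1 = 46958.94 L ≈ 46960 L.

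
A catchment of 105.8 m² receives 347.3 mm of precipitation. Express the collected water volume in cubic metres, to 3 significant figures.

1 mm over 1 m² is 1 L, so volume = 347.3 × 105.8 = 36744.34 L = 36.7 m³.

36.7 cubic metres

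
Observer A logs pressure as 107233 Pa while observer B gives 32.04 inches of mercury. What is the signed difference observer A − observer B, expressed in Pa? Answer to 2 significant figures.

-1300 Pa

observer B: 32.04 inHg = 108499.90 Pa.
Difference: 107233.00 − 108499.90 = -1300 Pa.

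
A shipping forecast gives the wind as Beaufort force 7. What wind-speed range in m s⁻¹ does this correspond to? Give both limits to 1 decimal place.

13.9 to 17.1 m/s

Beaufort 7 (near gale) spans 13.9–17.1 m/s.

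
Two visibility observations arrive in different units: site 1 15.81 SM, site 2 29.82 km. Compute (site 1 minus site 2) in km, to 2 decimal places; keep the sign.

site 1: 15.81 SM = 25.4437 km.
Difference: 25.4437 − 29.8200 = -4.38 km.

-4.38 km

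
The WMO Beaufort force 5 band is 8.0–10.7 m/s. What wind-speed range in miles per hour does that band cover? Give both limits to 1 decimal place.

8.0–10.7 m/s × 2.237 = 17.9–23.9 mph.

17.9 to 23.9 mph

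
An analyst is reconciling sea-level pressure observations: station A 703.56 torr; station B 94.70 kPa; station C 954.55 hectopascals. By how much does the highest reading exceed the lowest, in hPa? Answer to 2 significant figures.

17 hPa

station A: 703.56 mmHg = 938.00 hPa.
station B: 94.70 kPa = 947.00 hPa.
Spread: 954.55 − 938.00 = 17 hPa.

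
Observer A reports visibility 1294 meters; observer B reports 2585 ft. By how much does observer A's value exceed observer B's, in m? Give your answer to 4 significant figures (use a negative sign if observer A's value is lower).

506.1 m

observer B: 2585 ft = 787.908 m.
Difference: 1294.000 − 787.908 = 506.1 m.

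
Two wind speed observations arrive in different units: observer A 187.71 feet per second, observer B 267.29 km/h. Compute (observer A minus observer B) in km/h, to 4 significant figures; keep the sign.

-61.32 km/h

observer A: 187.71 ft/s = 205.9704 km/h.
Difference: 205.9704 − 267.2900 = -61.32 km/h.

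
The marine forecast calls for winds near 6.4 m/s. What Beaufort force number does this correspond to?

6.4 m/s lies in the Beaufort 4 band (moderate breeze, 5.5–7.9 m/s).

Beaufort force 4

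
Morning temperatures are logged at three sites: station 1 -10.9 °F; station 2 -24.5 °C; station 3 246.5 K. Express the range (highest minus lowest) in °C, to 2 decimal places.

station 1: -10.9 °F = -23.833 °C.
station 3: 246.5 K = -26.650 °C.
Spread: (-23.833) − (-26.650) = 2.817 °C.

2.82 °C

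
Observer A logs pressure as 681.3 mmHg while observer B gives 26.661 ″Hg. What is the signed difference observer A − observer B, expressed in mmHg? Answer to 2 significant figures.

4.1 mmHg

observer B: 26.661 inHg = 677.189 mmHg.
Difference: 681.300 − 677.189 = 4.1 mmHg.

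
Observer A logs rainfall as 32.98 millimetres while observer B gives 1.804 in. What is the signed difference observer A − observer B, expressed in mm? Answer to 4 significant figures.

-12.84 mm

observer B: 1.804 in = 45.8216 mm.
Difference: 32.9800 − 45.8216 = -12.84 mm.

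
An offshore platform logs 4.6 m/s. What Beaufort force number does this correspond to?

Beaufort force 3

4.6 m/s lies in the Beaufort 3 band (gentle breeze, 3.4–5.4 m/s).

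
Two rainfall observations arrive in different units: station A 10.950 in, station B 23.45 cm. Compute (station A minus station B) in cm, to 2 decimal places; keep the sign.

4.36 cm

station A: 10.950 in = 27.8130 cm.
Difference: 27.8130 − 23.4500 = 4.36 cm.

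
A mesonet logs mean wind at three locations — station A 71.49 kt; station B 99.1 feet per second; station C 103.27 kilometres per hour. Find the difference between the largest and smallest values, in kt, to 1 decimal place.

15.7 kt

station B: 99.1 ft/s = 58.715 kt.
station C: 103.27 km/h = 55.761 kt.
Spread: 71.490 − 55.761 = 15.7 kt.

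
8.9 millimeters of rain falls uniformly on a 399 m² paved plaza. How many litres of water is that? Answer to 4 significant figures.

3551 litres

1 mm over 1 m² is 1 L, so volume = 8.9 × 399 = 3551.1 L ≈ 3551 L.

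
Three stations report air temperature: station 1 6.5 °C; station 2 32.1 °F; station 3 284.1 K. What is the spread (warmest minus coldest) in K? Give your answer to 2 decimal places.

10.89 K

station 2: 32.1 °F = 0.056 °C.
station 3: 284.1 K = 10.950 °C.
Spread: 10.950 − 0.056 = 10.894 °C.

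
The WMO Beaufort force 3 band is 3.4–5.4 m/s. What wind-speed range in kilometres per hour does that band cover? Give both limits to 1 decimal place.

3.4–5.4 m/s × 3.6 = 12.2–19.4 km/h.

12.2 to 19.4 km/h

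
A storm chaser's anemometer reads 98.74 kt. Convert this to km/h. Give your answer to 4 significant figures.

1 kt = 1.852 km/h, so 98.74 × 1.852 = 182.9 km/h.

182.9 km/h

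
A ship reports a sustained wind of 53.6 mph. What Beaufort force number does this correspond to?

Beaufort force 9

53.6 mph = 24.0 m/s, which is Beaufort 9 (strong gale, 20.8–24.4 m/s).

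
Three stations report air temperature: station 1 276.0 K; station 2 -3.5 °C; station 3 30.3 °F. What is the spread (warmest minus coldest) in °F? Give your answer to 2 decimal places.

11.43 °F

station 1: 276.0 K = 2.850 °C.
station 3: 30.3 °F = -0.944 °C.
Spread: 2.850 − (-3.500) = 6.350 °C = 11.43 °F.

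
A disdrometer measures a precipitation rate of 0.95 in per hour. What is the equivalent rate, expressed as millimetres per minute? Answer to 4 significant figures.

0.95 in/hour × 25.4 mm/in × 0.0166667 hour/minute = 0.4022 mm/minute.

0.4022 mm/minute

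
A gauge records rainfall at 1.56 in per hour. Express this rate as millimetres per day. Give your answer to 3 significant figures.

1.56 in/hour × 25.4 mm/in × 24 hour/day = 951 mm/day.

951 mm/day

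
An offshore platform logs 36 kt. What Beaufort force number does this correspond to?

36 kt lies in the Beaufort 8 band (gale, 34–40 kt).

Beaufort force 8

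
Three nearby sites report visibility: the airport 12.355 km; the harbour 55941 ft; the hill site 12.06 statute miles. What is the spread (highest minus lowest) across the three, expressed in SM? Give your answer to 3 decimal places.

4.383 SM

the airport: 12.355 km = 7.67704 SM.
the harbour: 55941 ft = 10.59489 SM.
Spread: 12.06000 − 7.67704 = 4.383 SM.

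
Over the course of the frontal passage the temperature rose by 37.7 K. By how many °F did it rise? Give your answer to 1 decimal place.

A change of 1 °C equals a change of 1.8 °F: Δ°F = 37.7 × 1.8 = 67.9 °F.

67.9 °F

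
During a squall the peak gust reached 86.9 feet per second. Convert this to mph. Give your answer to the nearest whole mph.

59 mph

1 ft/s = 0.681818 mph, so 86.9 × 0.681818 = 59 mph.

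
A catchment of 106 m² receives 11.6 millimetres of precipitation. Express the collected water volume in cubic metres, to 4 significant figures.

1 mm over 1 m² is 1 L, so volume = 11.6 × 106 = 1229.6 L = 1.230 m³.

1.230 cubic metres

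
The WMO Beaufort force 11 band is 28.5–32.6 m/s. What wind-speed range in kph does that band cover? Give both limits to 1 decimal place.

102.6 to 117.4 km/h

28.5–32.6 m/s × 3.6 = 102.6–117.4 km/h.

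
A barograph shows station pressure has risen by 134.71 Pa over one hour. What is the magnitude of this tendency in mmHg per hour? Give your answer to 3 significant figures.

1.01 mmHg per hour

134.71 Pa / 1 h × 0.00750062 mmHg/Pa = 1.01 mmHg/h.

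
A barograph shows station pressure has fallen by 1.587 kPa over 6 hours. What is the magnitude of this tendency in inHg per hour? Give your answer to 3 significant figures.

0.0781 inHg per hour

1.587 kPa / 6 h × 0.2953 inHg/kPa = 0.0781 inHg/h.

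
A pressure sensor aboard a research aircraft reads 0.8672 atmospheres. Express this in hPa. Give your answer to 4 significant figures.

1 atm = 1013.25 hPa, so 0.8672 × 1013.25 = 878.7 hPa.

878.7 hPa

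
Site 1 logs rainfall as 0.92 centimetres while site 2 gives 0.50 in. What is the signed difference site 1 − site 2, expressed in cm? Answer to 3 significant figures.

-0.350 cm

site 2: 0.50 in = 1.27000 cm.
Difference: 0.92000 − 1.27000 = -0.350 cm.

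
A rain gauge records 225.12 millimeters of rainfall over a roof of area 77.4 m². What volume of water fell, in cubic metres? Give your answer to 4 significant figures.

17.42 cubic metres

1 mm over 1 m² is 1 L, so volume = 225.12 × 77.4 = 17424.288 L = 17.42 m³.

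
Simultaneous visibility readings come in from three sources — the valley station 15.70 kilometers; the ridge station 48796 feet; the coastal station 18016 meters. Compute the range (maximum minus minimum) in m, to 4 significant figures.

the valley station: 15.70 km = 15700.00 m.
the ridge station: 48796 ft = 14873.02 m.
Spread: 18016.00 − 14873.02 = 3143 m.

3143 m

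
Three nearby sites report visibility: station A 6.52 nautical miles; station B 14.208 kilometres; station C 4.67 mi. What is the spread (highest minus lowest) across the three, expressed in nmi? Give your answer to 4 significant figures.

3.614 nmi

station B: 14.208 km = 7.67171 nmi.
station C: 4.67 SM = 4.05812 nmi.
Spread: 7.67171 − 4.05812 = 3.614 nmi.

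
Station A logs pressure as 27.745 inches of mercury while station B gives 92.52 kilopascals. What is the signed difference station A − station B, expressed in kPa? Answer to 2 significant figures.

1.4 kPa

station A: 27.745 inHg = 93.955 kPa.
Difference: 93.955 − 92.520 = 1.4 kPa.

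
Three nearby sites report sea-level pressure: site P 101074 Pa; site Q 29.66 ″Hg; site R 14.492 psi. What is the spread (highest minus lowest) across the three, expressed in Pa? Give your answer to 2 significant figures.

1200 Pa

site Q: 29.66 inHg = 100440.30 Pa.
site R: 14.492 psi = 99918.82 Pa.
Spread: 101074.00 − 99918.82 = 1200 Pa.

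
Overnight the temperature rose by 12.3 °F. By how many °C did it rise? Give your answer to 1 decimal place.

A change of 1 °C equals a change of 1.8 °F: Δ°C = 12.3 × 0.5556 = 6.8 °C.

6.8 °C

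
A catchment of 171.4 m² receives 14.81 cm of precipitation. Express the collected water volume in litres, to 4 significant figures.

25380 litres

Depth: 14.81 cm × 10 = 148.1 mm.
1 mm over 1 m² is 1 L, so volume = 148.1 × 171.4 = 25384.34 L ≈ 25380 L.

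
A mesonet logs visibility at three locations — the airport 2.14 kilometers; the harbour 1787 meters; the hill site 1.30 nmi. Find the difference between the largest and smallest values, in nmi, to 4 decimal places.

the airport: 2.14 km = 1.155508 nmi.
the harbour: 1787 m = 0.964903 nmi.
Spread: 1.300000 − 0.964903 = 0.3351 nmi.

0.3351 nmi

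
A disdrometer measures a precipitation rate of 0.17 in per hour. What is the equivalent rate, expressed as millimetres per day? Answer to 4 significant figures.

0.17 in/hour × 25.4 mm/in × 24 hour/day = 103.6 mm/day.

103.6 mm/day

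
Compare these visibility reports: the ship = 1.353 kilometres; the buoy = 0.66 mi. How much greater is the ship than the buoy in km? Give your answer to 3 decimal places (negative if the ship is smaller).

the buoy: 0.66 SM = 1.06217 km.
Difference: 1.35300 − 1.06217 = 0.291 km.

0.291 km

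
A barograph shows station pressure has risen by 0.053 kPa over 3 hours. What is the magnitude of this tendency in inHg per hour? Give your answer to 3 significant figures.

0.053 kPa / 3 h × 0.2953 inHg/kPa = 0.00522 inHg/h.

0.00522 inHg per hour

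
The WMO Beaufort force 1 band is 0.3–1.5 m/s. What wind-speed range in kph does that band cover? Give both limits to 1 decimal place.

0.3–1.5 m/s × 3.6 = 1.1–5.4 km/h.

1.1 to 5.4 km/h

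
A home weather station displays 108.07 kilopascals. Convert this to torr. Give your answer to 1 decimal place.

1 kPa = 7.50062 mmHg, so 108.07 × 7.50062 = 810.6 mmHg.

810.6 mmHg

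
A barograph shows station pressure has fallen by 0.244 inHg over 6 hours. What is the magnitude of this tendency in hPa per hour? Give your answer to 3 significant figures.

0.244 inHg / 6 h × 33.8639 hPa/inHg = 1.38 hPa/h.

1.38 hPa per hour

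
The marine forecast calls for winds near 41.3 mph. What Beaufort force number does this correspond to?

Beaufort force 8

41.3 mph = 18.5 m/s, which is Beaufort 8 (gale, 17.2–20.7 m/s).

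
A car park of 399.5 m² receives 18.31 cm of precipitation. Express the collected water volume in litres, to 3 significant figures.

73100 litres

Depth: 18.31 cm × 10 = 183.1 mm.
1 mm over 1 m² is 1 L, so volume = 183.1 × 399.5 = 73148.45 L ≈ 73100 L.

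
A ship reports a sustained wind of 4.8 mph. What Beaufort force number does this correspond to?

Beaufort force 2

4.8 mph = 2.1 m/s, which is Beaufort 2 (light breeze, 1.6–3.3 m/s).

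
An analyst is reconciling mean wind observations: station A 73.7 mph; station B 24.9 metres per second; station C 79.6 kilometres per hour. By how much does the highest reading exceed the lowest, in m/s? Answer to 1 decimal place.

station A: 73.7 mph = 32.947 m/s.
station C: 79.6 km/h = 22.111 m/s.
Spread: 32.947 − 22.111 = 10.8 m/s.

10.8 m/s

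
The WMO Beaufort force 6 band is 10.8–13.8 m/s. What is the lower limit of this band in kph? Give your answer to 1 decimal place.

38.9 km/h

10.8–13.8 m/s × 3.6 = 38.9–49.7 km/h.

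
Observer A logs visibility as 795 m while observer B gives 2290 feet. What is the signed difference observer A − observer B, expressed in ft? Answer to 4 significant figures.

318.3 ft

observer A: 795 m = 2608.268 ft.
Difference: 2608.268 − 2290.000 = 318.3 ft.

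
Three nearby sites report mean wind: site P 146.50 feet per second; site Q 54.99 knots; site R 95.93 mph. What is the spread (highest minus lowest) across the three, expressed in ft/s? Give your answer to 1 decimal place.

53.7 ft/s

site Q: 54.99 kt = 92.813 ft/s.
site R: 95.93 mph = 140.697 ft/s.
Spread: 146.500 − 92.813 = 53.7 ft/s.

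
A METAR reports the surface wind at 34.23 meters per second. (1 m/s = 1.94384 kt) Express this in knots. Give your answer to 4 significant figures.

1 m/s = 1.94384 kt, so 34.23 × 1.94384 = 66.54 kt.

66.54 kt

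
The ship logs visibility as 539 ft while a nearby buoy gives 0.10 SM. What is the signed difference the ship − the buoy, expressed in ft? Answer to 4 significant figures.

11.00 ft

the buoy: 0.10 SM = 528.0000 ft.
Difference: 539.0000 − 528.0000 = 11.00 ft.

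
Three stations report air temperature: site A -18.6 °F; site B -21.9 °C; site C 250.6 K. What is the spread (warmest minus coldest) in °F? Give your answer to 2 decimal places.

11.18 °F

site A: -18.6 °F = -28.111 °C.
site C: 250.6 K = -22.550 °C.
Spread: (-21.900) − (-28.111) = 6.211 °C = 11.18 °F.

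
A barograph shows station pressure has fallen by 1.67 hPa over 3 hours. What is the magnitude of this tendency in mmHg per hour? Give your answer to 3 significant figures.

1.67 hPa / 3 h × 0.750062 mmHg/hPa = 0.418 mmHg/h.

0.418 mmHg per hour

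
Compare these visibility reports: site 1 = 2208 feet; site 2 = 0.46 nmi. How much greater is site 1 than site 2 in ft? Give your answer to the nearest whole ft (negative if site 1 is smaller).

-587 ft

site 2: 0.46 nmi = 2795.01 ft.
Difference: 2208.00 − 2795.01 = -587 ft.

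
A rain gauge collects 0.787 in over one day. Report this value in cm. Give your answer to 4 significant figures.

1.999 cm

1 in = 2.54 cm, so 0.787 × 2.54 = 1.999 cm.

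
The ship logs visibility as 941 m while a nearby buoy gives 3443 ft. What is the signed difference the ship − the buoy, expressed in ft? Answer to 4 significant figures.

-355.7 ft

the ship: 941 m = 3087.270 ft.
Difference: 3087.270 − 3443.000 = -355.7 ft.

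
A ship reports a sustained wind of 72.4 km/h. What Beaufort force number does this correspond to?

72.4 km/h = 20.1 m/s, which is Beaufort 8 (gale, 17.2–20.7 m/s).

Beaufort force 8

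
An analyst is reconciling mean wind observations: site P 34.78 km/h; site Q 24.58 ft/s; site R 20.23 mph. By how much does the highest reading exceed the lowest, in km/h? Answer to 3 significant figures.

site Q: 24.58 ft/s = 26.9711 km/h.
site R: 20.23 mph = 32.5570 km/h.
Spread: 34.7800 − 26.9711 = 7.81 km/h.

7.81 km/h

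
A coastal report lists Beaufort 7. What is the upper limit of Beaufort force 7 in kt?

Beaufort 7 (near gale) spans 28–33 knots.

33 kt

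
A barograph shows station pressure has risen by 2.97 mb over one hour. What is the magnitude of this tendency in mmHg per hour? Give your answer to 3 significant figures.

2.97 mb / 1 h × 0.750062 mmHg/mb = 2.23 mmHg/h.

2.23 mmHg per hour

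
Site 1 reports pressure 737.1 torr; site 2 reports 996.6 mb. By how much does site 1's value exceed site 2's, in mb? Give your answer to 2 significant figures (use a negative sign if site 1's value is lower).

site 1: 737.1 mmHg = 982.72 mb.
Difference: 982.72 − 996.60 = -14 mb.

-14 mb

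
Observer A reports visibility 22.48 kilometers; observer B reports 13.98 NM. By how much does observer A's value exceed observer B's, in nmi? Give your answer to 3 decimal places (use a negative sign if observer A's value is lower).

observer A: 22.48 km = 12.13823 nmi.
Difference: 12.13823 − 13.98000 = -1.842 nmi.

-1.842 nmi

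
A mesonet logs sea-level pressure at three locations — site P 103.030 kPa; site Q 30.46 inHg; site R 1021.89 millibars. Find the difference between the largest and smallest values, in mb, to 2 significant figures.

site P: 103.030 kPa = 1030.300 mb.
site Q: 30.46 inHg = 1031.494 mb.
Spread: 1031.494 − 1021.890 = 9.6 mb.

9.6 mb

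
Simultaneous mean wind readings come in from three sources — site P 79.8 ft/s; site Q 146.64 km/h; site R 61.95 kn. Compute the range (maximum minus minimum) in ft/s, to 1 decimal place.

53.8 ft/s

site Q: 146.64 km/h = 133.640 ft/s.
site R: 61.95 kt = 104.560 ft/s.
Spread: 133.640 − 79.800 = 53.8 ft/s.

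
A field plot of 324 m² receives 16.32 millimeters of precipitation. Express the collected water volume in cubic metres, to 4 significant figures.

1 mm over 1 m² is 1 L, so volume = 16.32 × 324 = 5287.68 L = 5.288 m³.

5.288 cubic metres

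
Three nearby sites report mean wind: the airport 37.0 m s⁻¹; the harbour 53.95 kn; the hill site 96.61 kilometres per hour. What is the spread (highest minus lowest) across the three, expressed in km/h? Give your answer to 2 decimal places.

the airport: 37.0 m/s = 133.2000 km/h.
the harbour: 53.95 kt = 99.9154 km/h.
Spread: 133.2000 − 96.6100 = 36.59 km/h.

36.59 km/h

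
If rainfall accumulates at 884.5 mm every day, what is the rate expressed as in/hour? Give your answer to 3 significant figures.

1.45 in/hour

884.5 mm/day × 0.0393701 in/mm × 0.0416667 day/hour = 1.45 in/hour.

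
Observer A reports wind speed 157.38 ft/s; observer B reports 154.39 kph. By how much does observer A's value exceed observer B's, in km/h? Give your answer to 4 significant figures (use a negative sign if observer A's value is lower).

observer A: 157.38 ft/s = 172.6899 km/h.
Difference: 172.6899 − 154.3900 = 18.30 km/h.

18.30 km/h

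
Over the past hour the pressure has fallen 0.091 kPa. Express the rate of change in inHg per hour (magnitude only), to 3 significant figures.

0.0269 inHg per hour

0.091 kPa / 1 h × 0.2953 inHg/kPa = 0.0269 inHg/h.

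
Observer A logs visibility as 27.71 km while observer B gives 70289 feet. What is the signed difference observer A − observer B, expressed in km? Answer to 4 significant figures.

6.286 km

observer B: 70289 ft = 21.42409 km.
Difference: 27.71000 − 21.42409 = 6.286 km.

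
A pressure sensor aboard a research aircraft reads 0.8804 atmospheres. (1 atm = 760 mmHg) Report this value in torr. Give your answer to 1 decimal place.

669.1 mmHg

1 atm = 760 mmHg, so 0.8804 × 760 = 669.1 mmHg.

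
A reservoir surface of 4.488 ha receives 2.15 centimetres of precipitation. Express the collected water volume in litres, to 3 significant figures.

965000 litres

Depth: 2.15 cm × 10 = 21.5 mm.
Area: 4.488 ha = 44880 m².
1 mm over 1 m² is 1 L, so volume = 21.5 × 44880 = 964920 L ≈ 965000 L.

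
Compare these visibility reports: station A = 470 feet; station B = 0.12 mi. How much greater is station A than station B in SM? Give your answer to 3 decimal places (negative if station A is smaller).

-0.031 SM

station A: 470 ft = 0.08902 SM.
Difference: 0.08902 − 0.12000 = -0.031 SM.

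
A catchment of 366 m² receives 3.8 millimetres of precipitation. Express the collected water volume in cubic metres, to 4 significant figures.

1.391 cubic metres

1 mm over 1 m² is 1 L, so volume = 3.8 × 366 = 1390.8 L = 1.391 m³.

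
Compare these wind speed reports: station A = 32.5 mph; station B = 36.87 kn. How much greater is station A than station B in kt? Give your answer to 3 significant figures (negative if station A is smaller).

station A: 32.5 mph = 28.2417 kt.
Difference: 28.2417 − 36.8700 = -8.63 kt.

-8.63 kt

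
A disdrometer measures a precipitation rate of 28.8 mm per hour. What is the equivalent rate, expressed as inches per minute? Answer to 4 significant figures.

0.01890 in/minute

28.8 mm/hour × 0.0393701 in/mm × 0.0166667 hour/minute = 0.01890 in/minute.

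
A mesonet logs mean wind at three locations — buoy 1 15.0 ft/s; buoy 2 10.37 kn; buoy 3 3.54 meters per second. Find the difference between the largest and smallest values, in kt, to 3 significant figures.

buoy 1: 15.0 ft/s = 8.8873 kt.
buoy 3: 3.54 m/s = 6.8812 kt.
Spread: 10.3700 − 6.8812 = 3.49 kt.

3.49 kt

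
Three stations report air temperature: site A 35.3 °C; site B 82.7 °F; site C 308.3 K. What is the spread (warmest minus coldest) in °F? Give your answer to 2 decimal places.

12.84 °F

site B: 82.7 °F = 28.167 °C.
site C: 308.3 K = 35.150 °C.
Spread: 35.300 − 28.167 = 7.133 °C = 12.84 °F.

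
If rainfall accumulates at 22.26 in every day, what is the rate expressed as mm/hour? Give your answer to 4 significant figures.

22.26 in/day × 25.4 mm/in × 0.0416667 day/hour = 23.56 mm/hour.

23.56 mm/hour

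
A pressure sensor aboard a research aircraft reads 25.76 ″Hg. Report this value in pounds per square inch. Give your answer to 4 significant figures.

1 inHg = 0.491154 psi, so 25.76 × 0.491154 = 12.65 psi.

12.65 psi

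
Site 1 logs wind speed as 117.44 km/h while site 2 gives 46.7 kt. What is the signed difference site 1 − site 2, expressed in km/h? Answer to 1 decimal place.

31.0 km/h

site 2: 46.7 kt = 86.488 km/h.
Difference: 117.440 − 86.488 = 31.0 km/h.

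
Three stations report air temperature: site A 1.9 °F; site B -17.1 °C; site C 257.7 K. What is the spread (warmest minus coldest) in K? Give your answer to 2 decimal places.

1.65 K

site A: 1.9 °F = -16.722 °C.
site C: 257.7 K = -15.450 °C.
Spread: (-15.450) − (-17.100) = 1.650 °C.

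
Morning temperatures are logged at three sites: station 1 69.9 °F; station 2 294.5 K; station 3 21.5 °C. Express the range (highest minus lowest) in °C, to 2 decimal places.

0.44 °C

station 1: 69.9 °F = 21.056 °C.
station 2: 294.5 K = 21.350 °C.
Spread: 21.500 − 21.056 = 0.444 °C.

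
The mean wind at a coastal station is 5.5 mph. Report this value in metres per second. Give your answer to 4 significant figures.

2.459 m/s

1 mph = 0.44704 m/s, so 5.5 × 0.44704 = 2.459 m/s.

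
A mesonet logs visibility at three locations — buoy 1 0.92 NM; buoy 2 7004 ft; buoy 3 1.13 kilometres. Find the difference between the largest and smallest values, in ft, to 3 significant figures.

buoy 1: 0.92 nmi = 5590.03 ft.
buoy 3: 1.13 km = 3707.35 ft.
Spread: 7004.00 − 3707.35 = 3300 ft.

3300 ft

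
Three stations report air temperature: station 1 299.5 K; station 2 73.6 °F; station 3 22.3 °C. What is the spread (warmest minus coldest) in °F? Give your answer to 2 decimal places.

7.29 °F

station 1: 299.5 K = 26.350 °C.
station 2: 73.6 °F = 23.111 °C.
Spread: 26.350 − 22.300 = 4.050 °C = 7.29 °F.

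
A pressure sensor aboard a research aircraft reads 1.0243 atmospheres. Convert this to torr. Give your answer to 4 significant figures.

778.5 mmHg

1 atm = 760 mmHg, so 1.0243 × 760 = 778.5 mmHg.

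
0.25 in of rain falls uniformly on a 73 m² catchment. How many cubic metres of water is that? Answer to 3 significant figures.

0.464 cubic metres

Depth: 0.25 in × 25.4 = 6.35 mm.
1 mm over 1 m² is 1 L, so volume = 6.35 × 73 = 463.55 L = 0.464 m³.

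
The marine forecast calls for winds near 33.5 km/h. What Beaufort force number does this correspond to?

33.5 km/h = 9.3 m/s, which is Beaufort 5 (fresh breeze, 8.0–10.7 m/s).

Beaufort force 5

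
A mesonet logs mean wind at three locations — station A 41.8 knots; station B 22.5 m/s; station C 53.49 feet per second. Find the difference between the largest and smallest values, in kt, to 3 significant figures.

station B: 22.5 m/s = 43.737 kt.
station C: 53.49 ft/s = 31.692 kt.
Spread: 43.737 − 31.692 = 12.0 kt.

12.0 kt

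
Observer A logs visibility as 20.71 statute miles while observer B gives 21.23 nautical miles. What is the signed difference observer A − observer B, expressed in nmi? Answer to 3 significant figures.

-3.23 nmi

observer A: 20.71 SM = 17.9965 nmi.
Difference: 17.9965 − 21.2300 = -3.23 nmi.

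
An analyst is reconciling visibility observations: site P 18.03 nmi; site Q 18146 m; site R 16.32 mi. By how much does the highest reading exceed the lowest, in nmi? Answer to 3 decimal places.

site Q: 18146 m = 9.79806 nmi.
site R: 16.32 SM = 14.18169 nmi.
Spread: 18.03000 − 9.79806 = 8.232 nmi.

8.232 nmi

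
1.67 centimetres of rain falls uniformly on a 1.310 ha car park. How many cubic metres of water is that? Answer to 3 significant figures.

219 cubic metres

Depth: 1.67 cm × 10 = 16.7 mm.
Area: 1.310 ha = 13100 m².
1 mm over 1 m² is 1 L, so volume = 16.7 × 13100 = 218770 L = 219 m³.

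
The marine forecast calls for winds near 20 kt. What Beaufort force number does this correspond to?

Beaufort force 5

20 kt lies in the Beaufort 5 band (fresh breeze, 17–21 kt).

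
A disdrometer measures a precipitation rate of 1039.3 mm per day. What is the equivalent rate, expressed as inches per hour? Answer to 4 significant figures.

1.705 in/hour

1039.3 mm/day × 0.0393701 in/mm × 0.0416667 day/hour = 1.705 in/hour.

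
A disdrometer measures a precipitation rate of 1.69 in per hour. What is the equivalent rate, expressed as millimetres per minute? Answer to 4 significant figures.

1.69 in/hour × 25.4 mm/in × 0.0166667 hour/minute = 0.7154 mm/minute.

0.7154 mm/minute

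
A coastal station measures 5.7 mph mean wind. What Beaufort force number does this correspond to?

Beaufort force 2

5.7 mph = 2.5 m/s, which is Beaufort 2 (light breeze, 1.6–3.3 m/s).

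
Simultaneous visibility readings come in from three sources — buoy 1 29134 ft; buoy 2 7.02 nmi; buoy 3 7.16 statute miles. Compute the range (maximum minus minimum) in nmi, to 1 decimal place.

2.2 nmi

buoy 1: 29134 ft = 4.795 nmi.
buoy 3: 7.16 SM = 6.222 nmi.
Spread: 7.020 − 4.795 = 2.2 nmi.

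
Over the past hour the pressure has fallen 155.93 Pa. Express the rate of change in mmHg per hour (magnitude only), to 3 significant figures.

155.93 Pa / 1 h × 0.00750062 mmHg/Pa = 1.17 mmHg/h.

1.17 mmHg per hour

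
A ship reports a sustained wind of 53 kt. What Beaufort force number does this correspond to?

Beaufort force 10

53 kt lies in the Beaufort 10 band (storm, 48–55 kt).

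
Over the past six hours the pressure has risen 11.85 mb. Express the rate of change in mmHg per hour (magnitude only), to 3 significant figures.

1.48 mmHg per hour

11.85 mb / 6 h × 0.750062 mmHg/mb = 1.48 mmHg/h.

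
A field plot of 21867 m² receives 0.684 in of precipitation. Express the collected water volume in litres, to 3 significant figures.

380000 litres

Depth: 0.684 in × 25.4 = 17.3736 mm.
1 mm over 1 m² is 1 L, so volume = 17.3736 × 21867 = 379908.51 L ≈ 380000 L.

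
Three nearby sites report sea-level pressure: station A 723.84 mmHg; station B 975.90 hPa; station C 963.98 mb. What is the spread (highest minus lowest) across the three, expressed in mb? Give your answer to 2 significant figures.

12 mb

station A: 723.84 mmHg = 965.04 mb.
station B: 975.90 hPa = 975.90 mb.
Spread: 975.90 − 963.98 = 12 mb.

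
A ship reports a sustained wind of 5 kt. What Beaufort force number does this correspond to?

Beaufort force 2

5 kt lies in the Beaufort 2 band (light breeze, 4–6 kt).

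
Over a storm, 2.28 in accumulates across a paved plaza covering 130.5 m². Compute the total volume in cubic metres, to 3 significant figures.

Depth: 2.28 in × 25.4 = 57.912 mm.
1 mm over 1 m² is 1 L, so volume = 57.912 × 130.5 = 7557.516 L = 7.56 m³.

7.56 cubic metres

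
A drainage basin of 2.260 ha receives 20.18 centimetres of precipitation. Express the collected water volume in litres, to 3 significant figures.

Depth: 20.18 cm × 10 = 201.8 mm.
Area: 2.260 ha = 22600 m².
1 mm over 1 m² is 1 L, so volume = 201.8 × 22600 = 4560680 L ≈ 4560000 L.

4560000 litres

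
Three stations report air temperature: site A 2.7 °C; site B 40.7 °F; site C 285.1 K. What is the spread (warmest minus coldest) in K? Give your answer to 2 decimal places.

9.25 K

site B: 40.7 °F = 4.833 °C.
site C: 285.1 K = 11.950 °C.
Spread: 11.950 − 2.700 = 9.250 °C.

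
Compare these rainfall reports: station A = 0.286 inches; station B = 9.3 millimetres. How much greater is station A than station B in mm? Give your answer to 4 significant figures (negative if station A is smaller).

station A: 0.286 in = 7.26440 mm.
Difference: 7.26440 − 9.30000 = -2.036 mm.

-2.036 mm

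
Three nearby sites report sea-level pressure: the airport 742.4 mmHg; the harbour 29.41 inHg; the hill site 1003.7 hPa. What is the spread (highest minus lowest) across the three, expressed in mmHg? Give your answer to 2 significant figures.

the harbour: 29.41 inHg = 747.01 mmHg.
the hill site: 1003.7 hPa = 752.84 mmHg.
Spread: 752.84 − 742.40 = 10 mmHg.

10 mmHg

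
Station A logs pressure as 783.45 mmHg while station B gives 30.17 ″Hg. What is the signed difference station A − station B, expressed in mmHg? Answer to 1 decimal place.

17.1 mmHg

station B: 30.17 inHg = 766.318 mmHg.
Difference: 783.450 − 766.318 = 17.1 mmHg.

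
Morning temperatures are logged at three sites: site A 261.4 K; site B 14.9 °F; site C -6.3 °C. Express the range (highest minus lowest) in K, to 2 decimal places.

site A: 261.4 K = -11.750 °C.
site B: 14.9 °F = -9.500 °C.
Spread: (-6.300) − (-11.750) = 5.450 °C.

5.45 K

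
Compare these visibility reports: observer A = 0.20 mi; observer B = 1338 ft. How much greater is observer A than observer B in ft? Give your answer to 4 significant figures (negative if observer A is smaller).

-282.0 ft

observer A: 0.20 SM = 1056.000 ft.
Difference: 1056.000 − 1338.000 = -282.0 ft.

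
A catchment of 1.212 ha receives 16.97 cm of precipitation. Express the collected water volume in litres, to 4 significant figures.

2057000 litres

Depth: 16.97 cm × 10 = 169.7 mm.
Area: 1.212 ha = 12120 m².
1 mm over 1 m² is 1 L, so volume = 169.7 × 12120 = 2056764 L ≈ 2057000 L.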